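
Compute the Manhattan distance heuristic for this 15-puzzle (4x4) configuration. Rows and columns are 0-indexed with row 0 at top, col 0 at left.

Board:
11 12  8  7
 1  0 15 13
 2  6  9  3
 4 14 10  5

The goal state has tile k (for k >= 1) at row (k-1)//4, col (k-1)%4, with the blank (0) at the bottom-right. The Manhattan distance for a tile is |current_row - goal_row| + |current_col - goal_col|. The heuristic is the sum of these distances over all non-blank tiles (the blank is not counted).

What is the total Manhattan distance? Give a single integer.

Tile 11: (0,0)->(2,2) = 4
Tile 12: (0,1)->(2,3) = 4
Tile 8: (0,2)->(1,3) = 2
Tile 7: (0,3)->(1,2) = 2
Tile 1: (1,0)->(0,0) = 1
Tile 15: (1,2)->(3,2) = 2
Tile 13: (1,3)->(3,0) = 5
Tile 2: (2,0)->(0,1) = 3
Tile 6: (2,1)->(1,1) = 1
Tile 9: (2,2)->(2,0) = 2
Tile 3: (2,3)->(0,2) = 3
Tile 4: (3,0)->(0,3) = 6
Tile 14: (3,1)->(3,1) = 0
Tile 10: (3,2)->(2,1) = 2
Tile 5: (3,3)->(1,0) = 5
Sum: 4 + 4 + 2 + 2 + 1 + 2 + 5 + 3 + 1 + 2 + 3 + 6 + 0 + 2 + 5 = 42

Answer: 42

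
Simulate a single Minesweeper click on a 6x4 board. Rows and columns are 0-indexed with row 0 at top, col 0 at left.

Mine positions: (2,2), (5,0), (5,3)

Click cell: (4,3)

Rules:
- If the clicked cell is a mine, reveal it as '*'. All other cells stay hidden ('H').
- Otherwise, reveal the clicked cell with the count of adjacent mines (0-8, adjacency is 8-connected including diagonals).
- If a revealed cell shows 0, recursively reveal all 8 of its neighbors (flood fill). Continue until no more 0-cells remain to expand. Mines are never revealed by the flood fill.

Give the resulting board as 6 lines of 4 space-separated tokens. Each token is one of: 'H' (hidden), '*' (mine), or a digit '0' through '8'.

H H H H
H H H H
H H H H
H H H H
H H H 1
H H H H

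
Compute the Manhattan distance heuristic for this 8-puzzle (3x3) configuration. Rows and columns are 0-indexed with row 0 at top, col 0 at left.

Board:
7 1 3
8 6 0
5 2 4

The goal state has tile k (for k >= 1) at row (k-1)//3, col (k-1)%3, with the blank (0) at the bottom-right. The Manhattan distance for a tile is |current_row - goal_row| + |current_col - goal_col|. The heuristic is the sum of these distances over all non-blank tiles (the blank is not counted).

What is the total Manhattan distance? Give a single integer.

Tile 7: at (0,0), goal (2,0), distance |0-2|+|0-0| = 2
Tile 1: at (0,1), goal (0,0), distance |0-0|+|1-0| = 1
Tile 3: at (0,2), goal (0,2), distance |0-0|+|2-2| = 0
Tile 8: at (1,0), goal (2,1), distance |1-2|+|0-1| = 2
Tile 6: at (1,1), goal (1,2), distance |1-1|+|1-2| = 1
Tile 5: at (2,0), goal (1,1), distance |2-1|+|0-1| = 2
Tile 2: at (2,1), goal (0,1), distance |2-0|+|1-1| = 2
Tile 4: at (2,2), goal (1,0), distance |2-1|+|2-0| = 3
Sum: 2 + 1 + 0 + 2 + 1 + 2 + 2 + 3 = 13

Answer: 13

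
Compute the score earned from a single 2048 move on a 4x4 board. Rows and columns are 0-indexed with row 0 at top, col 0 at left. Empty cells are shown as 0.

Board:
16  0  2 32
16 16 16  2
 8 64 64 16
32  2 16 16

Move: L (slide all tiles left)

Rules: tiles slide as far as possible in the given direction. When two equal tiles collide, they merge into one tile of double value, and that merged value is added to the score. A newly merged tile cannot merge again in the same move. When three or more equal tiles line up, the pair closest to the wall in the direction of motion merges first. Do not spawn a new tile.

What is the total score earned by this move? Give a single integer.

Slide left:
row 0: [16, 0, 2, 32] -> [16, 2, 32, 0]  score +0 (running 0)
row 1: [16, 16, 16, 2] -> [32, 16, 2, 0]  score +32 (running 32)
row 2: [8, 64, 64, 16] -> [8, 128, 16, 0]  score +128 (running 160)
row 3: [32, 2, 16, 16] -> [32, 2, 32, 0]  score +32 (running 192)
Board after move:
 16   2  32   0
 32  16   2   0
  8 128  16   0
 32   2  32   0

Answer: 192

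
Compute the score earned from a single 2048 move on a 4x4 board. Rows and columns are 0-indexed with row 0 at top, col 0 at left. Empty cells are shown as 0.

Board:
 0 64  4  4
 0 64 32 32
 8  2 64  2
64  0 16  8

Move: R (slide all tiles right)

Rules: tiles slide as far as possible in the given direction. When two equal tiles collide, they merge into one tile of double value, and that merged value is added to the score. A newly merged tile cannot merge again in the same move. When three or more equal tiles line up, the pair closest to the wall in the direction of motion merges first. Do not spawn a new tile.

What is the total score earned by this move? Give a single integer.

Slide right:
row 0: [0, 64, 4, 4] -> [0, 0, 64, 8]  score +8 (running 8)
row 1: [0, 64, 32, 32] -> [0, 0, 64, 64]  score +64 (running 72)
row 2: [8, 2, 64, 2] -> [8, 2, 64, 2]  score +0 (running 72)
row 3: [64, 0, 16, 8] -> [0, 64, 16, 8]  score +0 (running 72)
Board after move:
 0  0 64  8
 0  0 64 64
 8  2 64  2
 0 64 16  8

Answer: 72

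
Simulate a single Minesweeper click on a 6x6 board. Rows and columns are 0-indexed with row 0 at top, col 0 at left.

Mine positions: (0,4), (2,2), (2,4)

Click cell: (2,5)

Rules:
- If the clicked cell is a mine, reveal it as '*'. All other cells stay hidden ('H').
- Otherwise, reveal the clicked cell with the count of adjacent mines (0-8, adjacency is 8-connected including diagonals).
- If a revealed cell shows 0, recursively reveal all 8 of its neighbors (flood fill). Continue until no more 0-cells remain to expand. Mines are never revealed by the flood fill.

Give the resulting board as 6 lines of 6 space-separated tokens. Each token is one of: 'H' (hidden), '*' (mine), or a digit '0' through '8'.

H H H H H H
H H H H H H
H H H H H 1
H H H H H H
H H H H H H
H H H H H H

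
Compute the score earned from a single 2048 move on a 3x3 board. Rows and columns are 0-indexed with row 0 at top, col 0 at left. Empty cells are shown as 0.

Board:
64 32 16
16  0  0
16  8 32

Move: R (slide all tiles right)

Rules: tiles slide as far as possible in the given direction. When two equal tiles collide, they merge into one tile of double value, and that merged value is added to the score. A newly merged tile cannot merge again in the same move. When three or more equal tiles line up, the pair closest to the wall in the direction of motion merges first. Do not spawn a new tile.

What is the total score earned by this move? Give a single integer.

Slide right:
row 0: [64, 32, 16] -> [64, 32, 16]  score +0 (running 0)
row 1: [16, 0, 0] -> [0, 0, 16]  score +0 (running 0)
row 2: [16, 8, 32] -> [16, 8, 32]  score +0 (running 0)
Board after move:
64 32 16
 0  0 16
16  8 32

Answer: 0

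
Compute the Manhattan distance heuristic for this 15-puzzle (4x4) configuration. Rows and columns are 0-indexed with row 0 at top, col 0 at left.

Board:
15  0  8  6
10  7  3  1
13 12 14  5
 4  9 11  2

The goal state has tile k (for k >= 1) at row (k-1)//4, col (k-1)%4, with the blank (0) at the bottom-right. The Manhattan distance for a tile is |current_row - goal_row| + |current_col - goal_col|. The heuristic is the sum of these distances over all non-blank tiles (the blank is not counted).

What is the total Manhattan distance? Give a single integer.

Tile 15: at (0,0), goal (3,2), distance |0-3|+|0-2| = 5
Tile 8: at (0,2), goal (1,3), distance |0-1|+|2-3| = 2
Tile 6: at (0,3), goal (1,1), distance |0-1|+|3-1| = 3
Tile 10: at (1,0), goal (2,1), distance |1-2|+|0-1| = 2
Tile 7: at (1,1), goal (1,2), distance |1-1|+|1-2| = 1
Tile 3: at (1,2), goal (0,2), distance |1-0|+|2-2| = 1
Tile 1: at (1,3), goal (0,0), distance |1-0|+|3-0| = 4
Tile 13: at (2,0), goal (3,0), distance |2-3|+|0-0| = 1
Tile 12: at (2,1), goal (2,3), distance |2-2|+|1-3| = 2
Tile 14: at (2,2), goal (3,1), distance |2-3|+|2-1| = 2
Tile 5: at (2,3), goal (1,0), distance |2-1|+|3-0| = 4
Tile 4: at (3,0), goal (0,3), distance |3-0|+|0-3| = 6
Tile 9: at (3,1), goal (2,0), distance |3-2|+|1-0| = 2
Tile 11: at (3,2), goal (2,2), distance |3-2|+|2-2| = 1
Tile 2: at (3,3), goal (0,1), distance |3-0|+|3-1| = 5
Sum: 5 + 2 + 3 + 2 + 1 + 1 + 4 + 1 + 2 + 2 + 4 + 6 + 2 + 1 + 5 = 41

Answer: 41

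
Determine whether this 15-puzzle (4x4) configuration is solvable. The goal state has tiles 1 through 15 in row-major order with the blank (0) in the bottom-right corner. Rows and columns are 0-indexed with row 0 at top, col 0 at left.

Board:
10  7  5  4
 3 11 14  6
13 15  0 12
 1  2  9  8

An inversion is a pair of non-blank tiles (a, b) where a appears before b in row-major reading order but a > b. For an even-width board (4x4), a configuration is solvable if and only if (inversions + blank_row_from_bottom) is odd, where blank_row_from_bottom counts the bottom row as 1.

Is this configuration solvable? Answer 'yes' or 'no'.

Inversions: 53
Blank is in row 2 (0-indexed from top), which is row 2 counting from the bottom (bottom = 1).
53 + 2 = 55, which is odd, so the puzzle is solvable.

Answer: yes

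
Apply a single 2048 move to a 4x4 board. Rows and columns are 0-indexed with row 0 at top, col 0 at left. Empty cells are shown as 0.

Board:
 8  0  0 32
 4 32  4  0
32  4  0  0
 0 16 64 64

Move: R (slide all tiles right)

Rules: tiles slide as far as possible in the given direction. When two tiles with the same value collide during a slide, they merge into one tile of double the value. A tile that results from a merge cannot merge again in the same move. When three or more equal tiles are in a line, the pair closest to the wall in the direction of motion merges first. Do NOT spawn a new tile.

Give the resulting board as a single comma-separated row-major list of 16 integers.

Slide right:
row 0: [8, 0, 0, 32] -> [0, 0, 8, 32]
row 1: [4, 32, 4, 0] -> [0, 4, 32, 4]
row 2: [32, 4, 0, 0] -> [0, 0, 32, 4]
row 3: [0, 16, 64, 64] -> [0, 0, 16, 128]

Answer: 0, 0, 8, 32, 0, 4, 32, 4, 0, 0, 32, 4, 0, 0, 16, 128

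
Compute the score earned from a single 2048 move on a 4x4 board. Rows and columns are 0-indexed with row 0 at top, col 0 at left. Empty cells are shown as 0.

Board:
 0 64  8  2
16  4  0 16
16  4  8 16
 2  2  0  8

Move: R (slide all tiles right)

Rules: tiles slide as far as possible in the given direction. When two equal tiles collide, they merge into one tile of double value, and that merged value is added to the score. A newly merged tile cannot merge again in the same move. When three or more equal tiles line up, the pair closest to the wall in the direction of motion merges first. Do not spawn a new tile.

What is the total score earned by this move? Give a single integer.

Slide right:
row 0: [0, 64, 8, 2] -> [0, 64, 8, 2]  score +0 (running 0)
row 1: [16, 4, 0, 16] -> [0, 16, 4, 16]  score +0 (running 0)
row 2: [16, 4, 8, 16] -> [16, 4, 8, 16]  score +0 (running 0)
row 3: [2, 2, 0, 8] -> [0, 0, 4, 8]  score +4 (running 4)
Board after move:
 0 64  8  2
 0 16  4 16
16  4  8 16
 0  0  4  8

Answer: 4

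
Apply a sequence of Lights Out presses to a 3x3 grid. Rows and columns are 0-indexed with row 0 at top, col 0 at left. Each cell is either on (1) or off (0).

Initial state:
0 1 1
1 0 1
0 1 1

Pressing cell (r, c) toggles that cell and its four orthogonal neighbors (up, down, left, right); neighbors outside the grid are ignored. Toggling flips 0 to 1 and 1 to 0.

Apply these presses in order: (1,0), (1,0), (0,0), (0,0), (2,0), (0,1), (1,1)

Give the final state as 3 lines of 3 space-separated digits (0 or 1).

After press 1 at (1,0):
1 1 1
0 1 1
1 1 1

After press 2 at (1,0):
0 1 1
1 0 1
0 1 1

After press 3 at (0,0):
1 0 1
0 0 1
0 1 1

After press 4 at (0,0):
0 1 1
1 0 1
0 1 1

After press 5 at (2,0):
0 1 1
0 0 1
1 0 1

After press 6 at (0,1):
1 0 0
0 1 1
1 0 1

After press 7 at (1,1):
1 1 0
1 0 0
1 1 1

Answer: 1 1 0
1 0 0
1 1 1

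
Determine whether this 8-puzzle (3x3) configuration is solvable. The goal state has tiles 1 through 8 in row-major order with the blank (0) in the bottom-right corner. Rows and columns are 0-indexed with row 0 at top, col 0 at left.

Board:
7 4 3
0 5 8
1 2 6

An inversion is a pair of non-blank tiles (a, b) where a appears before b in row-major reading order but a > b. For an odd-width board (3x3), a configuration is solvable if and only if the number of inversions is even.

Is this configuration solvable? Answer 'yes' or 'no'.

Inversions (pairs i<j in row-major order where tile[i] > tile[j] > 0): 16
16 is even, so the puzzle is solvable.

Answer: yes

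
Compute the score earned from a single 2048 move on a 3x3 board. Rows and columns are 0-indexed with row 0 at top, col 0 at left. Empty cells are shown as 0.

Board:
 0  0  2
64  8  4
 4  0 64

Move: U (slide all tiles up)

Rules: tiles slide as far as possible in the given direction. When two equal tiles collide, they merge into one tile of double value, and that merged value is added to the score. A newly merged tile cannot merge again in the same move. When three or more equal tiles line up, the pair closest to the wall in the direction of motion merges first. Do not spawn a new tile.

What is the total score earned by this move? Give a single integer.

Answer: 0

Derivation:
Slide up:
col 0: [0, 64, 4] -> [64, 4, 0]  score +0 (running 0)
col 1: [0, 8, 0] -> [8, 0, 0]  score +0 (running 0)
col 2: [2, 4, 64] -> [2, 4, 64]  score +0 (running 0)
Board after move:
64  8  2
 4  0  4
 0  0 64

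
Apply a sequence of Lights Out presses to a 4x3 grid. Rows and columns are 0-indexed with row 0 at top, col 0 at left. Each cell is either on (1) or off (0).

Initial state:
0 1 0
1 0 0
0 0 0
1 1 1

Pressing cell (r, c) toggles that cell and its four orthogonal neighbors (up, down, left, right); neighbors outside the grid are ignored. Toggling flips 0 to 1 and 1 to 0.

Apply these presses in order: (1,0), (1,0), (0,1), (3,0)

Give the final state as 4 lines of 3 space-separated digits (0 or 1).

Answer: 1 0 1
1 1 0
1 0 0
0 0 1

Derivation:
After press 1 at (1,0):
1 1 0
0 1 0
1 0 0
1 1 1

After press 2 at (1,0):
0 1 0
1 0 0
0 0 0
1 1 1

After press 3 at (0,1):
1 0 1
1 1 0
0 0 0
1 1 1

After press 4 at (3,0):
1 0 1
1 1 0
1 0 0
0 0 1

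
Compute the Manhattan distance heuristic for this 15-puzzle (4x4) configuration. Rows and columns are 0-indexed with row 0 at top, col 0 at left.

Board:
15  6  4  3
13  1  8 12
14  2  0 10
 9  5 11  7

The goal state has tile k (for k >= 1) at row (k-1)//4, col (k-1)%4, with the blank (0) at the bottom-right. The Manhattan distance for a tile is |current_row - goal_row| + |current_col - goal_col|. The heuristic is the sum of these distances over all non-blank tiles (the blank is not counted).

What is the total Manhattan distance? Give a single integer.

Tile 15: (0,0)->(3,2) = 5
Tile 6: (0,1)->(1,1) = 1
Tile 4: (0,2)->(0,3) = 1
Tile 3: (0,3)->(0,2) = 1
Tile 13: (1,0)->(3,0) = 2
Tile 1: (1,1)->(0,0) = 2
Tile 8: (1,2)->(1,3) = 1
Tile 12: (1,3)->(2,3) = 1
Tile 14: (2,0)->(3,1) = 2
Tile 2: (2,1)->(0,1) = 2
Tile 10: (2,3)->(2,1) = 2
Tile 9: (3,0)->(2,0) = 1
Tile 5: (3,1)->(1,0) = 3
Tile 11: (3,2)->(2,2) = 1
Tile 7: (3,3)->(1,2) = 3
Sum: 5 + 1 + 1 + 1 + 2 + 2 + 1 + 1 + 2 + 2 + 2 + 1 + 3 + 1 + 3 = 28

Answer: 28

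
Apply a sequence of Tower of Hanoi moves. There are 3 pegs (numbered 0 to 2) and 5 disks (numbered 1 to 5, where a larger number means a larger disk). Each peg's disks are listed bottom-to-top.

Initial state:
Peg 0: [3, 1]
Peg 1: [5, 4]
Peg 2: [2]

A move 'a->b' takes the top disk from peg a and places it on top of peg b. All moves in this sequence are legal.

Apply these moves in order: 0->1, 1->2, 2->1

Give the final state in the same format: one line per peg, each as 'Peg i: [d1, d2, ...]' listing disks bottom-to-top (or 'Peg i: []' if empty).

Answer: Peg 0: [3]
Peg 1: [5, 4, 1]
Peg 2: [2]

Derivation:
After move 1 (0->1):
Peg 0: [3]
Peg 1: [5, 4, 1]
Peg 2: [2]

After move 2 (1->2):
Peg 0: [3]
Peg 1: [5, 4]
Peg 2: [2, 1]

After move 3 (2->1):
Peg 0: [3]
Peg 1: [5, 4, 1]
Peg 2: [2]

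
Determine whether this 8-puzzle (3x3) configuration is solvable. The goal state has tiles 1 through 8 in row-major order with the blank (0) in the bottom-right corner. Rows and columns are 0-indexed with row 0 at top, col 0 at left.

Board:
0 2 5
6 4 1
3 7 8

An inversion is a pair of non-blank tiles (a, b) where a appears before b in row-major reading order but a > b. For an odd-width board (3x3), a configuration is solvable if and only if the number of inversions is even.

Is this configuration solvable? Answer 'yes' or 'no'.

Answer: no

Derivation:
Inversions (pairs i<j in row-major order where tile[i] > tile[j] > 0): 9
9 is odd, so the puzzle is not solvable.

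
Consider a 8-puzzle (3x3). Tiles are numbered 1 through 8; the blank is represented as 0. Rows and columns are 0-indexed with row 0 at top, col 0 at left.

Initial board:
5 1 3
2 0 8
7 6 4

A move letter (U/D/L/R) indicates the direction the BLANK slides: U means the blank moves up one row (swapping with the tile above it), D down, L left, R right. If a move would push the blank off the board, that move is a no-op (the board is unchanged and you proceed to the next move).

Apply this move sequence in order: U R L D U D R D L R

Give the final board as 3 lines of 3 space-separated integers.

Answer: 5 1 3
2 8 4
7 6 0

Derivation:
After move 1 (U):
5 0 3
2 1 8
7 6 4

After move 2 (R):
5 3 0
2 1 8
7 6 4

After move 3 (L):
5 0 3
2 1 8
7 6 4

After move 4 (D):
5 1 3
2 0 8
7 6 4

After move 5 (U):
5 0 3
2 1 8
7 6 4

After move 6 (D):
5 1 3
2 0 8
7 6 4

After move 7 (R):
5 1 3
2 8 0
7 6 4

After move 8 (D):
5 1 3
2 8 4
7 6 0

After move 9 (L):
5 1 3
2 8 4
7 0 6

After move 10 (R):
5 1 3
2 8 4
7 6 0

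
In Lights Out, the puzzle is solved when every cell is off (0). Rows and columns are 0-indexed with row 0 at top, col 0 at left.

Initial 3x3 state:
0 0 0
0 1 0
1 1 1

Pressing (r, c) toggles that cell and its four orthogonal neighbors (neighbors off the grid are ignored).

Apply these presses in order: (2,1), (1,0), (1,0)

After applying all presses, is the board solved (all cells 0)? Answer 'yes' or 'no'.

After press 1 at (2,1):
0 0 0
0 0 0
0 0 0

After press 2 at (1,0):
1 0 0
1 1 0
1 0 0

After press 3 at (1,0):
0 0 0
0 0 0
0 0 0

Lights still on: 0

Answer: yes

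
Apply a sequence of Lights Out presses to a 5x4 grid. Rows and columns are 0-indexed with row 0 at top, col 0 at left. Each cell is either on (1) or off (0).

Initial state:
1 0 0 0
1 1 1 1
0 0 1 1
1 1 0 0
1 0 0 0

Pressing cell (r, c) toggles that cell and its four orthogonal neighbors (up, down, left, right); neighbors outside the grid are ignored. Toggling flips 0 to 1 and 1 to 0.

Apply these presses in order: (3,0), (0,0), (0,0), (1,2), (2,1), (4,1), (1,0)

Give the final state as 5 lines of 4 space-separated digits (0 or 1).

Answer: 0 0 1 0
0 0 0 0
1 1 1 1
0 0 0 0
1 1 1 0

Derivation:
After press 1 at (3,0):
1 0 0 0
1 1 1 1
1 0 1 1
0 0 0 0
0 0 0 0

After press 2 at (0,0):
0 1 0 0
0 1 1 1
1 0 1 1
0 0 0 0
0 0 0 0

After press 3 at (0,0):
1 0 0 0
1 1 1 1
1 0 1 1
0 0 0 0
0 0 0 0

After press 4 at (1,2):
1 0 1 0
1 0 0 0
1 0 0 1
0 0 0 0
0 0 0 0

After press 5 at (2,1):
1 0 1 0
1 1 0 0
0 1 1 1
0 1 0 0
0 0 0 0

After press 6 at (4,1):
1 0 1 0
1 1 0 0
0 1 1 1
0 0 0 0
1 1 1 0

After press 7 at (1,0):
0 0 1 0
0 0 0 0
1 1 1 1
0 0 0 0
1 1 1 0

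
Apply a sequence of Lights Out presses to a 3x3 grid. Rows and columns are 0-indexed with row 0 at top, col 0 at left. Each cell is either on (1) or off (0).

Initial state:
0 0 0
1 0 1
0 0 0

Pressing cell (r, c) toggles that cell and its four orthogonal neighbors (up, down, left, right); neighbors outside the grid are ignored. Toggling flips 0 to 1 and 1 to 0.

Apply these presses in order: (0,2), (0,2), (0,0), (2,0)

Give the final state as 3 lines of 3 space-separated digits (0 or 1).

Answer: 1 1 0
1 0 1
1 1 0

Derivation:
After press 1 at (0,2):
0 1 1
1 0 0
0 0 0

After press 2 at (0,2):
0 0 0
1 0 1
0 0 0

After press 3 at (0,0):
1 1 0
0 0 1
0 0 0

After press 4 at (2,0):
1 1 0
1 0 1
1 1 0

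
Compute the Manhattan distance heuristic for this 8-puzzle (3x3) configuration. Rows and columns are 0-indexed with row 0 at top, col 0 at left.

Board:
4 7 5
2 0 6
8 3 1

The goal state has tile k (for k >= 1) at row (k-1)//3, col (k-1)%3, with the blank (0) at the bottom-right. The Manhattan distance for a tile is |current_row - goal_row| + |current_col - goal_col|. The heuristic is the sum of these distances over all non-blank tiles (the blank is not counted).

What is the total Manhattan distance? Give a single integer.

Answer: 16

Derivation:
Tile 4: at (0,0), goal (1,0), distance |0-1|+|0-0| = 1
Tile 7: at (0,1), goal (2,0), distance |0-2|+|1-0| = 3
Tile 5: at (0,2), goal (1,1), distance |0-1|+|2-1| = 2
Tile 2: at (1,0), goal (0,1), distance |1-0|+|0-1| = 2
Tile 6: at (1,2), goal (1,2), distance |1-1|+|2-2| = 0
Tile 8: at (2,0), goal (2,1), distance |2-2|+|0-1| = 1
Tile 3: at (2,1), goal (0,2), distance |2-0|+|1-2| = 3
Tile 1: at (2,2), goal (0,0), distance |2-0|+|2-0| = 4
Sum: 1 + 3 + 2 + 2 + 0 + 1 + 3 + 4 = 16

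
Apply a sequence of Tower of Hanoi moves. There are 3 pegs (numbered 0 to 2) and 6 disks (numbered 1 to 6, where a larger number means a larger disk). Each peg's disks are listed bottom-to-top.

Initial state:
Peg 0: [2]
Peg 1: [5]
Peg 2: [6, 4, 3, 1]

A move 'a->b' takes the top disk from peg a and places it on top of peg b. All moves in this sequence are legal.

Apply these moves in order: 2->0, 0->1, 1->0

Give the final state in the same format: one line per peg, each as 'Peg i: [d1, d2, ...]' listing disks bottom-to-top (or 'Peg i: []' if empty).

After move 1 (2->0):
Peg 0: [2, 1]
Peg 1: [5]
Peg 2: [6, 4, 3]

After move 2 (0->1):
Peg 0: [2]
Peg 1: [5, 1]
Peg 2: [6, 4, 3]

After move 3 (1->0):
Peg 0: [2, 1]
Peg 1: [5]
Peg 2: [6, 4, 3]

Answer: Peg 0: [2, 1]
Peg 1: [5]
Peg 2: [6, 4, 3]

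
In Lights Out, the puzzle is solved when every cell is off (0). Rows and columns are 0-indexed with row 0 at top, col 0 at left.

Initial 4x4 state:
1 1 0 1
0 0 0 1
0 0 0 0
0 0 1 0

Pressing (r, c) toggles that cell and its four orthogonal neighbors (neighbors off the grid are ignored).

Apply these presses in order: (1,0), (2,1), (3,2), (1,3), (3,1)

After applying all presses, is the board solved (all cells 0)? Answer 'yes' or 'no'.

After press 1 at (1,0):
0 1 0 1
1 1 0 1
1 0 0 0
0 0 1 0

After press 2 at (2,1):
0 1 0 1
1 0 0 1
0 1 1 0
0 1 1 0

After press 3 at (3,2):
0 1 0 1
1 0 0 1
0 1 0 0
0 0 0 1

After press 4 at (1,3):
0 1 0 0
1 0 1 0
0 1 0 1
0 0 0 1

After press 5 at (3,1):
0 1 0 0
1 0 1 0
0 0 0 1
1 1 1 1

Lights still on: 8

Answer: no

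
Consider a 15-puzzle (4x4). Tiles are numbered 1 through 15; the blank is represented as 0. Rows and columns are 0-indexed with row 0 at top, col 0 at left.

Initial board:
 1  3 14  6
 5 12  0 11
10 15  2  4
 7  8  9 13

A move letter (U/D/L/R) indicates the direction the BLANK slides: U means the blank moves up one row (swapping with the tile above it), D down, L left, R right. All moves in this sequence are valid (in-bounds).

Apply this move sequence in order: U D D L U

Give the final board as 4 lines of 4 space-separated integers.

Answer:  1  3 14  6
 5  0  2 11
10 12 15  4
 7  8  9 13

Derivation:
After move 1 (U):
 1  3  0  6
 5 12 14 11
10 15  2  4
 7  8  9 13

After move 2 (D):
 1  3 14  6
 5 12  0 11
10 15  2  4
 7  8  9 13

After move 3 (D):
 1  3 14  6
 5 12  2 11
10 15  0  4
 7  8  9 13

After move 4 (L):
 1  3 14  6
 5 12  2 11
10  0 15  4
 7  8  9 13

After move 5 (U):
 1  3 14  6
 5  0  2 11
10 12 15  4
 7  8  9 13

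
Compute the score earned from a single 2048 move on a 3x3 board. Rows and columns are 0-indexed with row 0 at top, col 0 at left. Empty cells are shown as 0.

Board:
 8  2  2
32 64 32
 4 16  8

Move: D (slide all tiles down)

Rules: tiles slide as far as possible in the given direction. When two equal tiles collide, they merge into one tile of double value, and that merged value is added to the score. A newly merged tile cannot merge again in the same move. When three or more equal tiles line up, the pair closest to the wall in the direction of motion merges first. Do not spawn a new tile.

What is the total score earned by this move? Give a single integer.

Slide down:
col 0: [8, 32, 4] -> [8, 32, 4]  score +0 (running 0)
col 1: [2, 64, 16] -> [2, 64, 16]  score +0 (running 0)
col 2: [2, 32, 8] -> [2, 32, 8]  score +0 (running 0)
Board after move:
 8  2  2
32 64 32
 4 16  8

Answer: 0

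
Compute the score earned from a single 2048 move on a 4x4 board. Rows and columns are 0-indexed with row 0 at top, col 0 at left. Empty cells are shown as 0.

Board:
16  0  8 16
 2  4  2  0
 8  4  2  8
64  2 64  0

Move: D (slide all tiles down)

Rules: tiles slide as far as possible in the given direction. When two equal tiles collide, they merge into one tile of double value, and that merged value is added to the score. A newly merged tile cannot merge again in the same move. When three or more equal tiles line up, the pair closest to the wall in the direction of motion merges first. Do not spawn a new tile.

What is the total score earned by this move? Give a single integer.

Answer: 12

Derivation:
Slide down:
col 0: [16, 2, 8, 64] -> [16, 2, 8, 64]  score +0 (running 0)
col 1: [0, 4, 4, 2] -> [0, 0, 8, 2]  score +8 (running 8)
col 2: [8, 2, 2, 64] -> [0, 8, 4, 64]  score +4 (running 12)
col 3: [16, 0, 8, 0] -> [0, 0, 16, 8]  score +0 (running 12)
Board after move:
16  0  0  0
 2  0  8  0
 8  8  4 16
64  2 64  8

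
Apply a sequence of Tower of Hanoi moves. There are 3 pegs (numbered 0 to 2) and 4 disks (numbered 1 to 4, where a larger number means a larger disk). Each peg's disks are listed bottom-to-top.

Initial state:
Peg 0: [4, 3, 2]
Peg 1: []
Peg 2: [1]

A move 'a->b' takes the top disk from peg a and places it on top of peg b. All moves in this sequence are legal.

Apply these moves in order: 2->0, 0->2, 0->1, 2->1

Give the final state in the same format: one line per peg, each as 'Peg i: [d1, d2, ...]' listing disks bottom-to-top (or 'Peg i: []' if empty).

After move 1 (2->0):
Peg 0: [4, 3, 2, 1]
Peg 1: []
Peg 2: []

After move 2 (0->2):
Peg 0: [4, 3, 2]
Peg 1: []
Peg 2: [1]

After move 3 (0->1):
Peg 0: [4, 3]
Peg 1: [2]
Peg 2: [1]

After move 4 (2->1):
Peg 0: [4, 3]
Peg 1: [2, 1]
Peg 2: []

Answer: Peg 0: [4, 3]
Peg 1: [2, 1]
Peg 2: []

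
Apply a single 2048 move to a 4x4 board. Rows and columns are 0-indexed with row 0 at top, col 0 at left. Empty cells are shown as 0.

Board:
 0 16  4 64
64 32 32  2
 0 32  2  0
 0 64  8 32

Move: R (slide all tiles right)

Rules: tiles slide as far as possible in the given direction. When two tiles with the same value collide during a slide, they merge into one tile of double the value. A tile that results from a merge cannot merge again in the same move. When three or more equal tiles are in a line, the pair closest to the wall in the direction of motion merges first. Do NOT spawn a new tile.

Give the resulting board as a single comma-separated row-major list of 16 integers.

Answer: 0, 16, 4, 64, 0, 64, 64, 2, 0, 0, 32, 2, 0, 64, 8, 32

Derivation:
Slide right:
row 0: [0, 16, 4, 64] -> [0, 16, 4, 64]
row 1: [64, 32, 32, 2] -> [0, 64, 64, 2]
row 2: [0, 32, 2, 0] -> [0, 0, 32, 2]
row 3: [0, 64, 8, 32] -> [0, 64, 8, 32]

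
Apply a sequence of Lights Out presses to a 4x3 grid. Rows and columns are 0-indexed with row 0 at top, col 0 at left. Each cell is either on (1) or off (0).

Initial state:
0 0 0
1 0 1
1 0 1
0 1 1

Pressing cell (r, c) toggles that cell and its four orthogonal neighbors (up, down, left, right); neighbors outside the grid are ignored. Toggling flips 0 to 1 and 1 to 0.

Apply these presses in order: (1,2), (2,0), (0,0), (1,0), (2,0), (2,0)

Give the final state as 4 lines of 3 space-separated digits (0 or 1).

Answer: 0 1 1
0 0 0
1 1 0
1 1 1

Derivation:
After press 1 at (1,2):
0 0 1
1 1 0
1 0 0
0 1 1

After press 2 at (2,0):
0 0 1
0 1 0
0 1 0
1 1 1

After press 3 at (0,0):
1 1 1
1 1 0
0 1 0
1 1 1

After press 4 at (1,0):
0 1 1
0 0 0
1 1 0
1 1 1

After press 5 at (2,0):
0 1 1
1 0 0
0 0 0
0 1 1

After press 6 at (2,0):
0 1 1
0 0 0
1 1 0
1 1 1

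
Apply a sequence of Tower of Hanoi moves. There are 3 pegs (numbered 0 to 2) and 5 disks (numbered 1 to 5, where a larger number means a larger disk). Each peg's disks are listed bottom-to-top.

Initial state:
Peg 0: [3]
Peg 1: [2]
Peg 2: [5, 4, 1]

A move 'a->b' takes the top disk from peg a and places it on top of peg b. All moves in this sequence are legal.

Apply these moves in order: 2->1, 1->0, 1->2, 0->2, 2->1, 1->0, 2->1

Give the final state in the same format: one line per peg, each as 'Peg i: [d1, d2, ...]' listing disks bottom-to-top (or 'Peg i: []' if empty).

Answer: Peg 0: [3, 1]
Peg 1: [2]
Peg 2: [5, 4]

Derivation:
After move 1 (2->1):
Peg 0: [3]
Peg 1: [2, 1]
Peg 2: [5, 4]

After move 2 (1->0):
Peg 0: [3, 1]
Peg 1: [2]
Peg 2: [5, 4]

After move 3 (1->2):
Peg 0: [3, 1]
Peg 1: []
Peg 2: [5, 4, 2]

After move 4 (0->2):
Peg 0: [3]
Peg 1: []
Peg 2: [5, 4, 2, 1]

After move 5 (2->1):
Peg 0: [3]
Peg 1: [1]
Peg 2: [5, 4, 2]

After move 6 (1->0):
Peg 0: [3, 1]
Peg 1: []
Peg 2: [5, 4, 2]

After move 7 (2->1):
Peg 0: [3, 1]
Peg 1: [2]
Peg 2: [5, 4]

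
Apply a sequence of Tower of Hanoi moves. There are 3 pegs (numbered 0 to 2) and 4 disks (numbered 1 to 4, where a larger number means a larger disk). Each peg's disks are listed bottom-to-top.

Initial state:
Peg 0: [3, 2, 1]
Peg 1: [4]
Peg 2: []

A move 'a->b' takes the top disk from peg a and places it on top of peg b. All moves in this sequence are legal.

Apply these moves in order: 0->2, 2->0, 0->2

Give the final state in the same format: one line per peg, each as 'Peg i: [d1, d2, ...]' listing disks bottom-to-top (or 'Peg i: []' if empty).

Answer: Peg 0: [3, 2]
Peg 1: [4]
Peg 2: [1]

Derivation:
After move 1 (0->2):
Peg 0: [3, 2]
Peg 1: [4]
Peg 2: [1]

After move 2 (2->0):
Peg 0: [3, 2, 1]
Peg 1: [4]
Peg 2: []

After move 3 (0->2):
Peg 0: [3, 2]
Peg 1: [4]
Peg 2: [1]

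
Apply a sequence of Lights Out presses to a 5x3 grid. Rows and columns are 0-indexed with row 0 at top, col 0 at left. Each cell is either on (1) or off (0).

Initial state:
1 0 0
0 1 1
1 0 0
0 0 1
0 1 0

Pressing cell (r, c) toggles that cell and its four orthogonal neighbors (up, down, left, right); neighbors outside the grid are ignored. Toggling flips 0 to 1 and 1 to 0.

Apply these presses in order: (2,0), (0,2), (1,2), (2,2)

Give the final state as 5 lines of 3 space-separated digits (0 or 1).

After press 1 at (2,0):
1 0 0
1 1 1
0 1 0
1 0 1
0 1 0

After press 2 at (0,2):
1 1 1
1 1 0
0 1 0
1 0 1
0 1 0

After press 3 at (1,2):
1 1 0
1 0 1
0 1 1
1 0 1
0 1 0

After press 4 at (2,2):
1 1 0
1 0 0
0 0 0
1 0 0
0 1 0

Answer: 1 1 0
1 0 0
0 0 0
1 0 0
0 1 0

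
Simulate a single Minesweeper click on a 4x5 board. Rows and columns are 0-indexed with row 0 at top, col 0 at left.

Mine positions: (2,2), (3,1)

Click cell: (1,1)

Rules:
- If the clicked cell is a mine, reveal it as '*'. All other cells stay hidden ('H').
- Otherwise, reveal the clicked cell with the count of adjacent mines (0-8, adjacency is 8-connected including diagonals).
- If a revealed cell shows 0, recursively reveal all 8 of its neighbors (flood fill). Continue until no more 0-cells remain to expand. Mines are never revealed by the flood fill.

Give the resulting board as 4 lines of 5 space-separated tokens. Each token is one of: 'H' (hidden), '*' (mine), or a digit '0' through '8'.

H H H H H
H 1 H H H
H H H H H
H H H H H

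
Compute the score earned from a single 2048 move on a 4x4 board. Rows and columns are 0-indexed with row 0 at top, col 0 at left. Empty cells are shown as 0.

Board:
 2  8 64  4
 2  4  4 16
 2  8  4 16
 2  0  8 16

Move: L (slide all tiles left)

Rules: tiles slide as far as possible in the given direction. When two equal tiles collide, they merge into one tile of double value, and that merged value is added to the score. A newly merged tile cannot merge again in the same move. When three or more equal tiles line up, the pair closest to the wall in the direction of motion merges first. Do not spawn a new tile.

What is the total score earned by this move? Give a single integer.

Slide left:
row 0: [2, 8, 64, 4] -> [2, 8, 64, 4]  score +0 (running 0)
row 1: [2, 4, 4, 16] -> [2, 8, 16, 0]  score +8 (running 8)
row 2: [2, 8, 4, 16] -> [2, 8, 4, 16]  score +0 (running 8)
row 3: [2, 0, 8, 16] -> [2, 8, 16, 0]  score +0 (running 8)
Board after move:
 2  8 64  4
 2  8 16  0
 2  8  4 16
 2  8 16  0

Answer: 8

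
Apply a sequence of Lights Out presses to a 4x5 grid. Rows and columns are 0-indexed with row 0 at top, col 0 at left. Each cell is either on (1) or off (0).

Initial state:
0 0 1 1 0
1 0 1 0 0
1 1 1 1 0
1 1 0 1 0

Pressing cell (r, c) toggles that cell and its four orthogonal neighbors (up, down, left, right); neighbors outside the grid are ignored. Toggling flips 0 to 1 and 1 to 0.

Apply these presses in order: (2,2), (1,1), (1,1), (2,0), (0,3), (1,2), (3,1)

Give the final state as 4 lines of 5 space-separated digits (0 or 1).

Answer: 0 0 1 0 1
0 1 1 0 0
0 0 1 0 0
1 0 0 1 0

Derivation:
After press 1 at (2,2):
0 0 1 1 0
1 0 0 0 0
1 0 0 0 0
1 1 1 1 0

After press 2 at (1,1):
0 1 1 1 0
0 1 1 0 0
1 1 0 0 0
1 1 1 1 0

After press 3 at (1,1):
0 0 1 1 0
1 0 0 0 0
1 0 0 0 0
1 1 1 1 0

After press 4 at (2,0):
0 0 1 1 0
0 0 0 0 0
0 1 0 0 0
0 1 1 1 0

After press 5 at (0,3):
0 0 0 0 1
0 0 0 1 0
0 1 0 0 0
0 1 1 1 0

After press 6 at (1,2):
0 0 1 0 1
0 1 1 0 0
0 1 1 0 0
0 1 1 1 0

After press 7 at (3,1):
0 0 1 0 1
0 1 1 0 0
0 0 1 0 0
1 0 0 1 0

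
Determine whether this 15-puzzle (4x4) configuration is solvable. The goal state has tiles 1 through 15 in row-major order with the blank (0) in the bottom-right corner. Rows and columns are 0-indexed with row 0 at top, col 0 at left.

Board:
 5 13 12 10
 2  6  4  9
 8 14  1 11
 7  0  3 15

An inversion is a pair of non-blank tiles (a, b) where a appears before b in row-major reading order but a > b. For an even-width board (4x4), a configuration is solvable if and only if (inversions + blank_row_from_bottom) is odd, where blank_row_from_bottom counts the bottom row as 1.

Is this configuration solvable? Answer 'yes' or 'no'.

Answer: no

Derivation:
Inversions: 53
Blank is in row 3 (0-indexed from top), which is row 1 counting from the bottom (bottom = 1).
53 + 1 = 54, which is even, so the puzzle is not solvable.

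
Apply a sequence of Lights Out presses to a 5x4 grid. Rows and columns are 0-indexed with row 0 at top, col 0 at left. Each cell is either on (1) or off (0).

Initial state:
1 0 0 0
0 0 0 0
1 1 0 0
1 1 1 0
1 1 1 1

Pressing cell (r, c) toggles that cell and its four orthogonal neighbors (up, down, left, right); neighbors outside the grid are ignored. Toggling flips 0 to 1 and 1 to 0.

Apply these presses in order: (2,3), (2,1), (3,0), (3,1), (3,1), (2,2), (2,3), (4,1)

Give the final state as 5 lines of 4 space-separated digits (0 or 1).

After press 1 at (2,3):
1 0 0 0
0 0 0 1
1 1 1 1
1 1 1 1
1 1 1 1

After press 2 at (2,1):
1 0 0 0
0 1 0 1
0 0 0 1
1 0 1 1
1 1 1 1

After press 3 at (3,0):
1 0 0 0
0 1 0 1
1 0 0 1
0 1 1 1
0 1 1 1

After press 4 at (3,1):
1 0 0 0
0 1 0 1
1 1 0 1
1 0 0 1
0 0 1 1

After press 5 at (3,1):
1 0 0 0
0 1 0 1
1 0 0 1
0 1 1 1
0 1 1 1

After press 6 at (2,2):
1 0 0 0
0 1 1 1
1 1 1 0
0 1 0 1
0 1 1 1

After press 7 at (2,3):
1 0 0 0
0 1 1 0
1 1 0 1
0 1 0 0
0 1 1 1

After press 8 at (4,1):
1 0 0 0
0 1 1 0
1 1 0 1
0 0 0 0
1 0 0 1

Answer: 1 0 0 0
0 1 1 0
1 1 0 1
0 0 0 0
1 0 0 1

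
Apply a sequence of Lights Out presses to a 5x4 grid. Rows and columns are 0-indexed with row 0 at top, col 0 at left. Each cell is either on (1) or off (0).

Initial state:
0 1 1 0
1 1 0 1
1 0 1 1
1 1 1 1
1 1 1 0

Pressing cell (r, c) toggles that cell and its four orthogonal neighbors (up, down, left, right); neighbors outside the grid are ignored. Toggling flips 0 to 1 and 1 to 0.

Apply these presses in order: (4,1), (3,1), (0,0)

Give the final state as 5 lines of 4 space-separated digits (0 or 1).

After press 1 at (4,1):
0 1 1 0
1 1 0 1
1 0 1 1
1 0 1 1
0 0 0 0

After press 2 at (3,1):
0 1 1 0
1 1 0 1
1 1 1 1
0 1 0 1
0 1 0 0

After press 3 at (0,0):
1 0 1 0
0 1 0 1
1 1 1 1
0 1 0 1
0 1 0 0

Answer: 1 0 1 0
0 1 0 1
1 1 1 1
0 1 0 1
0 1 0 0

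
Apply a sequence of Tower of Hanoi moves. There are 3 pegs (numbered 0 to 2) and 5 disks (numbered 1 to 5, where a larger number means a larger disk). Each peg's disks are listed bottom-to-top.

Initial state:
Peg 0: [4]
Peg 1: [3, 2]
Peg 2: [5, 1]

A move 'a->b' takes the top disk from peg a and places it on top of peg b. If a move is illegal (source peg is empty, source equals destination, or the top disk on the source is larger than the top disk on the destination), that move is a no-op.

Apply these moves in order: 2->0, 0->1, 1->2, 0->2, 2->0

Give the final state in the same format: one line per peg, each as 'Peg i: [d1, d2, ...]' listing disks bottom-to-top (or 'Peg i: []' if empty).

Answer: Peg 0: [4, 1]
Peg 1: [3, 2]
Peg 2: [5]

Derivation:
After move 1 (2->0):
Peg 0: [4, 1]
Peg 1: [3, 2]
Peg 2: [5]

After move 2 (0->1):
Peg 0: [4]
Peg 1: [3, 2, 1]
Peg 2: [5]

After move 3 (1->2):
Peg 0: [4]
Peg 1: [3, 2]
Peg 2: [5, 1]

After move 4 (0->2):
Peg 0: [4]
Peg 1: [3, 2]
Peg 2: [5, 1]

After move 5 (2->0):
Peg 0: [4, 1]
Peg 1: [3, 2]
Peg 2: [5]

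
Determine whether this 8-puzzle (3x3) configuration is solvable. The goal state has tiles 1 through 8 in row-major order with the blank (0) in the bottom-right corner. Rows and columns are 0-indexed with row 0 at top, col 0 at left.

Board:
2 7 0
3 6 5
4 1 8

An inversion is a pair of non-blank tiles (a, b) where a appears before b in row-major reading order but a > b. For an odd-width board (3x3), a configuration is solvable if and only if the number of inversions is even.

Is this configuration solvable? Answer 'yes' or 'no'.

Answer: no

Derivation:
Inversions (pairs i<j in row-major order where tile[i] > tile[j] > 0): 13
13 is odd, so the puzzle is not solvable.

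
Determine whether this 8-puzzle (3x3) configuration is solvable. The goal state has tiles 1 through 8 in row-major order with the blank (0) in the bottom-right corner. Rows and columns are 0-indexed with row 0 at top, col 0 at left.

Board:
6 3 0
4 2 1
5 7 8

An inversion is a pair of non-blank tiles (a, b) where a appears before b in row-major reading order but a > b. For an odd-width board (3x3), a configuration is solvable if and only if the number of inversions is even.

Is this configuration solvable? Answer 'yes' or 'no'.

Answer: yes

Derivation:
Inversions (pairs i<j in row-major order where tile[i] > tile[j] > 0): 10
10 is even, so the puzzle is solvable.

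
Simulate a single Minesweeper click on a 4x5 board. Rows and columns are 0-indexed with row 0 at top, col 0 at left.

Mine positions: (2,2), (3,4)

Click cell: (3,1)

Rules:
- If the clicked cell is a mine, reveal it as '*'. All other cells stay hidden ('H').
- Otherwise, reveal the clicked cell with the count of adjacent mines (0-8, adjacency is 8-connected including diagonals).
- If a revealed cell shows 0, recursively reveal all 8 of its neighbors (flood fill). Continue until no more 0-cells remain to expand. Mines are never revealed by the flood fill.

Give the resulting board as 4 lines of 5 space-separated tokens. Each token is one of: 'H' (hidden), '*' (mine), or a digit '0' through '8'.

H H H H H
H H H H H
H H H H H
H 1 H H H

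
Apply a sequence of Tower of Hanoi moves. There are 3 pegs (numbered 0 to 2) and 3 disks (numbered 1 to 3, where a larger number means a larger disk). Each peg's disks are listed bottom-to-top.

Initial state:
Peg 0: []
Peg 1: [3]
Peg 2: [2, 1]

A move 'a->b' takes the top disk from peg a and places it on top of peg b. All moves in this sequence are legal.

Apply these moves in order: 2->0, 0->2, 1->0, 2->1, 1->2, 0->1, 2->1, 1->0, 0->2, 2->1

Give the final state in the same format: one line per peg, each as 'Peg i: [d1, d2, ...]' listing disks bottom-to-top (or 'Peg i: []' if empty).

Answer: Peg 0: []
Peg 1: [3, 1]
Peg 2: [2]

Derivation:
After move 1 (2->0):
Peg 0: [1]
Peg 1: [3]
Peg 2: [2]

After move 2 (0->2):
Peg 0: []
Peg 1: [3]
Peg 2: [2, 1]

After move 3 (1->0):
Peg 0: [3]
Peg 1: []
Peg 2: [2, 1]

After move 4 (2->1):
Peg 0: [3]
Peg 1: [1]
Peg 2: [2]

After move 5 (1->2):
Peg 0: [3]
Peg 1: []
Peg 2: [2, 1]

After move 6 (0->1):
Peg 0: []
Peg 1: [3]
Peg 2: [2, 1]

After move 7 (2->1):
Peg 0: []
Peg 1: [3, 1]
Peg 2: [2]

After move 8 (1->0):
Peg 0: [1]
Peg 1: [3]
Peg 2: [2]

After move 9 (0->2):
Peg 0: []
Peg 1: [3]
Peg 2: [2, 1]

After move 10 (2->1):
Peg 0: []
Peg 1: [3, 1]
Peg 2: [2]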